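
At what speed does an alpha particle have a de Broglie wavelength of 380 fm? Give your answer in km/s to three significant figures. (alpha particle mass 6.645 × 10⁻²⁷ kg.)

p = h/λ = 6.626 × 10⁻³⁴ / 3.800 × 10⁻¹³ = 1.744 × 10⁻²¹ kg·m/s.
v = p/m = 1.744 × 10⁻²¹ / 6.645 × 10⁻²⁷ = 2.62 × 10⁵ m/s = 262 km/s.

v = 262 km/s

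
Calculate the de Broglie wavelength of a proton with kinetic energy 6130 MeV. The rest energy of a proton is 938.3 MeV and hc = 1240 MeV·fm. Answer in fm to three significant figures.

λ = 0.177 fm

Total energy E = KE + m₀c² = 6130 + 938.3 = 7068.3 MeV.
(pc)² = E² − (m₀c²)² = (7068.3)² − (938.3)² = 4.908 × 10⁷ MeV², so pc = 7006 MeV.
λ = hc/(pc) = 1240 MeV·fm / 7006 MeV = 0.177 fm.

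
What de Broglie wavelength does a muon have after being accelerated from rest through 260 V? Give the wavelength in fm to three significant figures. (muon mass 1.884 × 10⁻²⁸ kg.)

λ = 5290 fm

KE = eV = 1.602 × 10⁻¹⁹ × 260.0 = 4.165 × 10⁻¹⁷ J.
p = √(2mKE) = √(2 × 1.884 × 10⁻²⁸ × 4.165 × 10⁻¹⁷) = 1.253 × 10⁻²² kg·m/s.
λ = h/p = 6.626 × 10⁻³⁴ / 1.253 × 10⁻²² = 5.29 × 10⁻¹² m = 5290 fm.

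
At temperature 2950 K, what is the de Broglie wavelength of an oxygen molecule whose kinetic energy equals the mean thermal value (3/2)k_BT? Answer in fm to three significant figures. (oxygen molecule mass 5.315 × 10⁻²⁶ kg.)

λ = 8220 fm

KE = (3/2)k_BT = 1.5 × 1.381 × 10⁻²³ × 2950 = 6.111 × 10⁻²⁰ J.
p = √(2mKE) = √(2 × 5.315 × 10⁻²⁶ × 6.111 × 10⁻²⁰) = 8.060 × 10⁻²³ kg·m/s.
λ = h/p = 8.22 × 10⁻¹² m = 8220 fm.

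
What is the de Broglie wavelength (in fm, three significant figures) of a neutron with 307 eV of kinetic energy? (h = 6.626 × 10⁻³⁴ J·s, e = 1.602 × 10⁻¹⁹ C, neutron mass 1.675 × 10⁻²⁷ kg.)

KE = 307 eV = 4.918 × 10⁻¹⁷ J.
p = √(2mKE) = √(2 × 1.675 × 10⁻²⁷ × 4.918 × 10⁻¹⁷) = 4.059 × 10⁻²² kg·m/s.
λ = h/p = 6.626 × 10⁻³⁴ / 4.059 × 10⁻²² = 1.63 × 10⁻¹² m = 1630 fm.

λ = 1630 fm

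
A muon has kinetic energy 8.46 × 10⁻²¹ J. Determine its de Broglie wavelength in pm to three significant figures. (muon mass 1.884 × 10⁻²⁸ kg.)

λ = 371 pm

p = √(2mKE) = √(2 × 1.884 × 10⁻²⁸ × 8.460 × 10⁻²¹) = 1.785 × 10⁻²⁴ kg·m/s.
λ = h/p = 6.626 × 10⁻³⁴ / 1.785 × 10⁻²⁴ = 3.71 × 10⁻¹⁰ m = 371 pm.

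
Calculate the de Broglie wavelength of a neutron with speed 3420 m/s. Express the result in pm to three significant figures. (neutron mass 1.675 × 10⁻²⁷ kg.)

λ = 116 pm

p = mv = 1.675 × 10⁻²⁷ × 3420 = 5.729 × 10⁻²⁴ kg·m/s.
λ = h/p = 6.626 × 10⁻³⁴ / 5.729 × 10⁻²⁴ = 1.16 × 10⁻¹⁰ m = 116 pm.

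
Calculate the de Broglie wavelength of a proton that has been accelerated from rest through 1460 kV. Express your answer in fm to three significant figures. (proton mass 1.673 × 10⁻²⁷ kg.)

λ = 23.7 fm

KE = eV = 1.602 × 10⁻¹⁹ × 1.460 × 10⁶ = 2.339 × 10⁻¹³ J.
p = √(2mKE) = √(2 × 1.673 × 10⁻²⁷ × 2.339 × 10⁻¹³) = 2.798 × 10⁻²⁰ kg·m/s.
λ = h/p = 6.626 × 10⁻³⁴ / 2.798 × 10⁻²⁰ = 2.37 × 10⁻¹⁴ m = 23.7 fm.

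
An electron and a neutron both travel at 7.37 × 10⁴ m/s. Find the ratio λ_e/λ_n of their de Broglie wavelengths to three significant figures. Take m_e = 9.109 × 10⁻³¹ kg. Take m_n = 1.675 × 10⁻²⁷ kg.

At fixed v, p = mv so λ = h/(mv) ∝ 1/m.
λ_e/λ_n = m_n/m_e = 1.675 × 10⁻²⁷/9.109 × 10⁻³¹ = 1840.

λ_e/λ_n = 1840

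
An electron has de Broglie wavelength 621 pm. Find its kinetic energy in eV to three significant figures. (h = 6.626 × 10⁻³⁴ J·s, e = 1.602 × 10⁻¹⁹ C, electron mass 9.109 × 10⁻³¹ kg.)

KE = 3.90 eV

p = h/λ = 6.626 × 10⁻³⁴ / 6.210 × 10⁻¹⁰ = 1.067 × 10⁻²⁴ kg·m/s.
KE = p²/(2m) = (1.067 × 10⁻²⁴)² / (2 × 9.109 × 10⁻³¹) = 6.249 × 10⁻¹⁹ J = 3.90 eV.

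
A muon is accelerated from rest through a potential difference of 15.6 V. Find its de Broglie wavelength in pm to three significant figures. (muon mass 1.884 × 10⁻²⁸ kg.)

KE = eV = 1.602 × 10⁻¹⁹ × 15.60 = 2.499 × 10⁻¹⁸ J.
p = √(2mKE) = √(2 × 1.884 × 10⁻²⁸ × 2.499 × 10⁻¹⁸) = 3.069 × 10⁻²³ kg·m/s.
λ = h/p = 6.626 × 10⁻³⁴ / 3.069 × 10⁻²³ = 2.16 × 10⁻¹¹ m = 21.6 pm.

λ = 21.6 pm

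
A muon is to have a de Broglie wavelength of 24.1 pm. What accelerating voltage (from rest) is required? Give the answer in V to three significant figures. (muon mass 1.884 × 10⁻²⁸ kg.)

V = 12.5 V

p = h/λ = 6.626 × 10⁻³⁴ / 2.410 × 10⁻¹¹ = 2.749 × 10⁻²³ kg·m/s.
KE = p²/(2m) = 2.006 × 10⁻¹⁸ J.
V = KE/e = 2.006 × 10⁻¹⁸ / (1.602 × 10⁻¹⁹) = 12.5 V.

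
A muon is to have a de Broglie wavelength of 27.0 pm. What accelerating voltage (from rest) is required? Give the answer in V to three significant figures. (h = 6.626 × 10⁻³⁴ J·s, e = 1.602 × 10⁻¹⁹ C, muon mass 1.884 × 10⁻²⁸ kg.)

V = 9.98 V

p = h/λ = 6.626 × 10⁻³⁴ / 2.700 × 10⁻¹¹ = 2.454 × 10⁻²³ kg·m/s.
KE = p²/(2m) = 1.598 × 10⁻¹⁸ J.
V = KE/e = 1.598 × 10⁻¹⁸ / (1.602 × 10⁻¹⁹) = 9.98 V.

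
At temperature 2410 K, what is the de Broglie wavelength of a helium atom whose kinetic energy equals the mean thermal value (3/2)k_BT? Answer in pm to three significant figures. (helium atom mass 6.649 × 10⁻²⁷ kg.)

λ = 25.7 pm

KE = (3/2)k_BT = 1.5 × 1.381 × 10⁻²³ × 2410 = 4.992 × 10⁻²⁰ J.
p = √(2mKE) = √(2 × 6.649 × 10⁻²⁷ × 4.992 × 10⁻²⁰) = 2.577 × 10⁻²³ kg·m/s.
λ = h/p = 2.57 × 10⁻¹¹ m = 25.7 pm.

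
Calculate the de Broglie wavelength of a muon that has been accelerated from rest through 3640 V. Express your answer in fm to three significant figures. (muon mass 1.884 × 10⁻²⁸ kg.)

KE = eV = 1.602 × 10⁻¹⁹ × 3640 = 5.831 × 10⁻¹⁶ J.
p = √(2mKE) = √(2 × 1.884 × 10⁻²⁸ × 5.831 × 10⁻¹⁶) = 4.687 × 10⁻²² kg·m/s.
λ = h/p = 6.626 × 10⁻³⁴ / 4.687 × 10⁻²² = 1.41 × 10⁻¹² m = 1410 fm.

λ = 1410 fm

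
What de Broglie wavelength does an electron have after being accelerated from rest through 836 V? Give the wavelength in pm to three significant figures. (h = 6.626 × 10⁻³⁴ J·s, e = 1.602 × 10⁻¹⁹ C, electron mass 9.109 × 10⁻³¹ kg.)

KE = eV = 1.602 × 10⁻¹⁹ × 836.0 = 1.339 × 10⁻¹⁶ J.
p = √(2mKE) = √(2 × 9.109 × 10⁻³¹ × 1.339 × 10⁻¹⁶) = 1.562 × 10⁻²³ kg·m/s.
λ = h/p = 6.626 × 10⁻³⁴ / 1.562 × 10⁻²³ = 4.24 × 10⁻¹¹ m = 42.4 pm.

λ = 42.4 pm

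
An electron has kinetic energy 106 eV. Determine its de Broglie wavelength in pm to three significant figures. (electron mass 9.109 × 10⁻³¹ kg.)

KE = 106 eV = 1.698 × 10⁻¹⁷ J.
p = √(2mKE) = √(2 × 9.109 × 10⁻³¹ × 1.698 × 10⁻¹⁷) = 5.562 × 10⁻²⁴ kg·m/s.
λ = h/p = 6.626 × 10⁻³⁴ / 5.562 × 10⁻²⁴ = 1.19 × 10⁻¹⁰ m = 119 pm.

λ = 119 pm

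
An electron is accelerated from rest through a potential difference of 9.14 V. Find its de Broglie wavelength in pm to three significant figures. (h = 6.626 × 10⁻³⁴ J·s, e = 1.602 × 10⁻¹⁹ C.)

KE = eV = 1.602 × 10⁻¹⁹ × 9.140 = 1.464 × 10⁻¹⁸ J.
p = √(2mKE) = √(2 × 9.109 × 10⁻³¹ × 1.464 × 10⁻¹⁸) = 1.633 × 10⁻²⁴ kg·m/s.
λ = h/p = 6.626 × 10⁻³⁴ / 1.633 × 10⁻²⁴ = 4.06 × 10⁻¹⁰ m = 406 pm.

λ = 406 pm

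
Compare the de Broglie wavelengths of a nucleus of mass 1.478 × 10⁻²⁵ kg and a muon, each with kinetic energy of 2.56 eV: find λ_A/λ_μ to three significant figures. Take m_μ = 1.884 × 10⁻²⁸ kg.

λ_A/λ_μ = 0.0357

At fixed KE, p = √(2mKE) so λ = h/p ∝ 1/√m.
λ_A/λ_μ = √(m_μ/m_A) = √(1.884 × 10⁻²⁸/1.478 × 10⁻²⁵) = √(1.275 × 10⁻³) = 0.0357.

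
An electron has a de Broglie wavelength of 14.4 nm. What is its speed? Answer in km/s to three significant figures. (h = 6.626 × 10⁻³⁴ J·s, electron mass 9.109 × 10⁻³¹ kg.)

p = h/λ = 6.626 × 10⁻³⁴ / 1.440 × 10⁻⁸ = 4.601 × 10⁻²⁶ kg·m/s.
v = p/m = 4.601 × 10⁻²⁶ / 9.109 × 10⁻³¹ = 5.05 × 10⁴ m/s = 50.5 km/s.

v = 50.5 km/s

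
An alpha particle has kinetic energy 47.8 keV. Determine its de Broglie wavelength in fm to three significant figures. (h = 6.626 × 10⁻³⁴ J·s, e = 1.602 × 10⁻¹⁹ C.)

KE = 47.8 keV = 7.658 × 10⁻¹⁵ J.
p = √(2mKE) = √(2 × 6.645 × 10⁻²⁷ × 7.658 × 10⁻¹⁵) = 1.009 × 10⁻²⁰ kg·m/s.
λ = h/p = 6.626 × 10⁻³⁴ / 1.009 × 10⁻²⁰ = 6.57 × 10⁻¹⁴ m = 65.7 fm.

λ = 65.7 fm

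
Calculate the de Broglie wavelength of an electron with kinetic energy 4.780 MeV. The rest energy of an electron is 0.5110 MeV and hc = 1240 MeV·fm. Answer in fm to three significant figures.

Total energy E = KE + m₀c² = 4.780 + 0.5110 = 5.2910 MeV.
(pc)² = E² − (m₀c²)² = (5.2910)² − (0.5110)² = 27.73 MeV², so pc = 5.266 MeV.
λ = hc/(pc) = 1240 MeV·fm / 5.266 MeV = 235 fm.

λ = 235 fm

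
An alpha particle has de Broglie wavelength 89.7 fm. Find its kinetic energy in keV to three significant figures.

KE = 25.6 keV

p = h/λ = 6.626 × 10⁻³⁴ / 8.970 × 10⁻¹⁴ = 7.387 × 10⁻²¹ kg·m/s.
KE = p²/(2m) = (7.387 × 10⁻²¹)² / (2 × 6.645 × 10⁻²⁷) = 4.106 × 10⁻¹⁵ J = 25.6 keV.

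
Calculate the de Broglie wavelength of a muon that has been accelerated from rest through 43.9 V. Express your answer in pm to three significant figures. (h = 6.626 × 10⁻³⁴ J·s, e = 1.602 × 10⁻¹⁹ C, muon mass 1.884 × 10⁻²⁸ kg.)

KE = eV = 1.602 × 10⁻¹⁹ × 43.90 = 7.033 × 10⁻¹⁸ J.
p = √(2mKE) = √(2 × 1.884 × 10⁻²⁸ × 7.033 × 10⁻¹⁸) = 5.148 × 10⁻²³ kg·m/s.
λ = h/p = 6.626 × 10⁻³⁴ / 5.148 × 10⁻²³ = 1.29 × 10⁻¹¹ m = 12.9 pm.

λ = 12.9 pm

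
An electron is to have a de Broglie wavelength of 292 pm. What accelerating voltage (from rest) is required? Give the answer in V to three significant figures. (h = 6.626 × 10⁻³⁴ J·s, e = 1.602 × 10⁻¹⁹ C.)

p = h/λ = 6.626 × 10⁻³⁴ / 2.920 × 10⁻¹⁰ = 2.269 × 10⁻²⁴ kg·m/s.
KE = p²/(2m) = 2.826 × 10⁻¹⁸ J.
V = KE/e = 2.826 × 10⁻¹⁸ / (1.602 × 10⁻¹⁹) = 17.6 V.

V = 17.6 V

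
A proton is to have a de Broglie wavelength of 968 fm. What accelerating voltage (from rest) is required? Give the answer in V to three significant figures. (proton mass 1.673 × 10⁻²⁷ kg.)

p = h/λ = 6.626 × 10⁻³⁴ / 9.680 × 10⁻¹³ = 6.845 × 10⁻²² kg·m/s.
KE = p²/(2m) = 1.400 × 10⁻¹⁶ J.
V = KE/e = 1.400 × 10⁻¹⁶ / (1.602 × 10⁻¹⁹) = 874 V.

V = 874 V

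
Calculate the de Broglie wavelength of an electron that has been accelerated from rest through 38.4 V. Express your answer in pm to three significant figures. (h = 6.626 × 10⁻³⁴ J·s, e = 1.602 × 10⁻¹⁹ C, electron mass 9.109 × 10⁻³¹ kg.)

KE = eV = 1.602 × 10⁻¹⁹ × 38.40 = 6.152 × 10⁻¹⁸ J.
p = √(2mKE) = √(2 × 9.109 × 10⁻³¹ × 6.152 × 10⁻¹⁸) = 3.348 × 10⁻²⁴ kg·m/s.
λ = h/p = 6.626 × 10⁻³⁴ / 3.348 × 10⁻²⁴ = 1.98 × 10⁻¹⁰ m = 198 pm.

λ = 198 pm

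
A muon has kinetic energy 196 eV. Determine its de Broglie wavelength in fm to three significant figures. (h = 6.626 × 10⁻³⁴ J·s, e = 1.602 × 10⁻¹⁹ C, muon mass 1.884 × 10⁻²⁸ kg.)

KE = 196 eV = 3.140 × 10⁻¹⁷ J.
p = √(2mKE) = √(2 × 1.884 × 10⁻²⁸ × 3.140 × 10⁻¹⁷) = 1.088 × 10⁻²² kg·m/s.
λ = h/p = 6.626 × 10⁻³⁴ / 1.088 × 10⁻²² = 6.09 × 10⁻¹² m = 6090 fm.

λ = 6090 fm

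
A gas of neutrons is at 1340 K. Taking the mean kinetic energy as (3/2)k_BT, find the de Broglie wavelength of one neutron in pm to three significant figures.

KE = (3/2)k_BT = 1.5 × 1.381 × 10⁻²³ × 1340 = 2.776 × 10⁻²⁰ J.
p = √(2mKE) = √(2 × 1.675 × 10⁻²⁷ × 2.776 × 10⁻²⁰) = 9.643 × 10⁻²⁴ kg·m/s.
λ = h/p = 6.87 × 10⁻¹¹ m = 68.7 pm.

λ = 68.7 pm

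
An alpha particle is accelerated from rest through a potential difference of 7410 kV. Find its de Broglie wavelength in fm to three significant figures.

λ = 3.73 fm

KE = 2eV = 2 × 1.602 × 10⁻¹⁹ × 7.410 × 10⁶ = 2.374 × 10⁻¹² J.
p = √(2mKE) = √(2 × 6.645 × 10⁻²⁷ × 2.374 × 10⁻¹²) = 1.776 × 10⁻¹⁹ kg·m/s.
λ = h/p = 6.626 × 10⁻³⁴ / 1.776 × 10⁻¹⁹ = 3.73 × 10⁻¹⁵ m = 3.73 fm.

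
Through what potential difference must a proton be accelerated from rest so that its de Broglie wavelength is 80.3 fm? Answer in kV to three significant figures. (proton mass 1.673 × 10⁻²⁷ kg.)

p = h/λ = 6.626 × 10⁻³⁴ / 8.030 × 10⁻¹⁴ = 8.252 × 10⁻²¹ kg·m/s.
KE = p²/(2m) = 2.035 × 10⁻¹⁴ J.
V = KE/e = 2.035 × 10⁻¹⁴ / (1.602 × 10⁻¹⁹) = 127 kV.

V = 127 kV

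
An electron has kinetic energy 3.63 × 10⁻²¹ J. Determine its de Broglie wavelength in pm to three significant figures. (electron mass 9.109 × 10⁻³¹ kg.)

λ = 8150 pm

p = √(2mKE) = √(2 × 9.109 × 10⁻³¹ × 3.630 × 10⁻²¹) = 8.132 × 10⁻²⁶ kg·m/s.
λ = h/p = 6.626 × 10⁻³⁴ / 8.132 × 10⁻²⁶ = 8.15 × 10⁻⁹ m = 8150 pm.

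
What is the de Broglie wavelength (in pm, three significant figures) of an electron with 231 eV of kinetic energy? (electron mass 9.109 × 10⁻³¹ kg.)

λ = 80.7 pm

KE = 231 eV = 3.701 × 10⁻¹⁷ J.
p = √(2mKE) = √(2 × 9.109 × 10⁻³¹ × 3.701 × 10⁻¹⁷) = 8.211 × 10⁻²⁴ kg·m/s.
λ = h/p = 6.626 × 10⁻³⁴ / 8.211 × 10⁻²⁴ = 8.07 × 10⁻¹¹ m = 80.7 pm.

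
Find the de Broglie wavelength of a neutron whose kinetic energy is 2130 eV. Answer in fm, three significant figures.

KE = 2130 eV = 3.412 × 10⁻¹⁶ J.
p = √(2mKE) = √(2 × 1.675 × 10⁻²⁷ × 3.412 × 10⁻¹⁶) = 1.069 × 10⁻²¹ kg·m/s.
λ = h/p = 6.626 × 10⁻³⁴ / 1.069 × 10⁻²¹ = 6.20 × 10⁻¹³ m = 620 fm.

λ = 620 fm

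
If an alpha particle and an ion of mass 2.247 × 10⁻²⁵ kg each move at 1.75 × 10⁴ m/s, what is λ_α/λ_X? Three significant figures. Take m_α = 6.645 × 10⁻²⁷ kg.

At fixed v, p = mv so λ = h/(mv) ∝ 1/m.
λ_α/λ_X = m_X/m_α = 2.247 × 10⁻²⁵/6.645 × 10⁻²⁷ = 33.8.

λ_α/λ_X = 33.8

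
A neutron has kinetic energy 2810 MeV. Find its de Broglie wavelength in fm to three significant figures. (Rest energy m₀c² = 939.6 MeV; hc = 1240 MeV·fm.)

λ = 0.342 fm

Total energy E = KE + m₀c² = 2810 + 939.6 = 3749.6 MeV.
(pc)² = E² − (m₀c²)² = (3749.6)² − (939.6)² = 1.318 × 10⁷ MeV², so pc = 3630 MeV.
λ = hc/(pc) = 1240 MeV·fm / 3630 MeV = 0.342 fm.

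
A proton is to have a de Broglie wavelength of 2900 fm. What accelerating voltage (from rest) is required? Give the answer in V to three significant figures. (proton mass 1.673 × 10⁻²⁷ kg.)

V = 97.4 V

p = h/λ = 6.626 × 10⁻³⁴ / 2.900 × 10⁻¹² = 2.285 × 10⁻²² kg·m/s.
KE = p²/(2m) = 1.560 × 10⁻¹⁷ J.
V = KE/e = 1.560 × 10⁻¹⁷ / (1.602 × 10⁻¹⁹) = 97.4 V.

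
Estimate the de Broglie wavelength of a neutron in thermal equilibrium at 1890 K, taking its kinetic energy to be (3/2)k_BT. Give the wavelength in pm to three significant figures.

KE = (3/2)k_BT = 1.5 × 1.381 × 10⁻²³ × 1890 = 3.915 × 10⁻²⁰ J.
p = √(2mKE) = √(2 × 1.675 × 10⁻²⁷ × 3.915 × 10⁻²⁰) = 1.145 × 10⁻²³ kg·m/s.
λ = h/p = 5.79 × 10⁻¹¹ m = 57.9 pm.

λ = 57.9 pm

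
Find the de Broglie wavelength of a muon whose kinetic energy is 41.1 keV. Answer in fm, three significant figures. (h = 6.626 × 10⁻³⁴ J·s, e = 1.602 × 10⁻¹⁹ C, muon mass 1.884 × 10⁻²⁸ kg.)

KE = 41.1 keV = 6.584 × 10⁻¹⁵ J.
p = √(2mKE) = √(2 × 1.884 × 10⁻²⁸ × 6.584 × 10⁻¹⁵) = 1.575 × 10⁻²¹ kg·m/s.
λ = h/p = 6.626 × 10⁻³⁴ / 1.575 × 10⁻²¹ = 4.21 × 10⁻¹³ m = 421 fm.

λ = 421 fm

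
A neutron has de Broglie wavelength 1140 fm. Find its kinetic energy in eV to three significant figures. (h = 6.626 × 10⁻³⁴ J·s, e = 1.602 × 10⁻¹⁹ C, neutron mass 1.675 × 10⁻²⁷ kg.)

KE = 629 eV

p = h/λ = 6.626 × 10⁻³⁴ / 1.140 × 10⁻¹² = 5.812 × 10⁻²² kg·m/s.
KE = p²/(2m) = (5.812 × 10⁻²²)² / (2 × 1.675 × 10⁻²⁷) = 1.008 × 10⁻¹⁶ J = 629 eV.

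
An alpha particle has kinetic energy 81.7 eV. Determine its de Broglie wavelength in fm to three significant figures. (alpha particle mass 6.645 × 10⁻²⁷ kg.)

λ = 1590 fm

KE = 81.7 eV = 1.309 × 10⁻¹⁷ J.
p = √(2mKE) = √(2 × 6.645 × 10⁻²⁷ × 1.309 × 10⁻¹⁷) = 4.171 × 10⁻²² kg·m/s.
λ = h/p = 6.626 × 10⁻³⁴ / 4.171 × 10⁻²² = 1.59 × 10⁻¹² m = 1590 fm.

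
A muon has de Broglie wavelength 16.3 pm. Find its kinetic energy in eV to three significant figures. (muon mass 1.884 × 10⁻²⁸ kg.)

KE = 27.4 eV

p = h/λ = 6.626 × 10⁻³⁴ / 1.630 × 10⁻¹¹ = 4.065 × 10⁻²³ kg·m/s.
KE = p²/(2m) = (4.065 × 10⁻²³)² / (2 × 1.884 × 10⁻²⁸) = 4.385 × 10⁻¹⁸ J = 27.4 eV.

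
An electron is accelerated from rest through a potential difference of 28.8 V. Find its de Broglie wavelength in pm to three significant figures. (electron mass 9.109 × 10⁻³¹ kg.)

λ = 229 pm

KE = eV = 1.602 × 10⁻¹⁹ × 28.80 = 4.614 × 10⁻¹⁸ J.
p = √(2mKE) = √(2 × 9.109 × 10⁻³¹ × 4.614 × 10⁻¹⁸) = 2.899 × 10⁻²⁴ kg·m/s.
λ = h/p = 6.626 × 10⁻³⁴ / 2.899 × 10⁻²⁴ = 2.29 × 10⁻¹⁰ m = 229 pm.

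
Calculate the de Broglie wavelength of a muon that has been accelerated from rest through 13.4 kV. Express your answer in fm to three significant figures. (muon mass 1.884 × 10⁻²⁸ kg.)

λ = 737 fm

KE = eV = 1.602 × 10⁻¹⁹ × 1.340 × 10⁴ = 2.147 × 10⁻¹⁵ J.
p = √(2mKE) = √(2 × 1.884 × 10⁻²⁸ × 2.147 × 10⁻¹⁵) = 8.994 × 10⁻²² kg·m/s.
λ = h/p = 6.626 × 10⁻³⁴ / 8.994 × 10⁻²² = 7.37 × 10⁻¹³ m = 737 fm.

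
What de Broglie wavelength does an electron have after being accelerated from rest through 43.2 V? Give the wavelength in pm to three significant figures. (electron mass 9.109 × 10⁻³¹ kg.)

KE = eV = 1.602 × 10⁻¹⁹ × 43.20 = 6.921 × 10⁻¹⁸ J.
p = √(2mKE) = √(2 × 9.109 × 10⁻³¹ × 6.921 × 10⁻¹⁸) = 3.551 × 10⁻²⁴ kg·m/s.
λ = h/p = 6.626 × 10⁻³⁴ / 3.551 × 10⁻²⁴ = 1.87 × 10⁻¹⁰ m = 187 pm.

λ = 187 pm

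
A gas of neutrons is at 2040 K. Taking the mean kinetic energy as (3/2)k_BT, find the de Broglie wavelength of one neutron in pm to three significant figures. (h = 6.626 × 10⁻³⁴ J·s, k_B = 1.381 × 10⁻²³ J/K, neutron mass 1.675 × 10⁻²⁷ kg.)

λ = 55.7 pm

KE = (3/2)k_BT = 1.5 × 1.381 × 10⁻²³ × 2040 = 4.226 × 10⁻²⁰ J.
p = √(2mKE) = √(2 × 1.675 × 10⁻²⁷ × 4.226 × 10⁻²⁰) = 1.190 × 10⁻²³ kg·m/s.
λ = h/p = 5.57 × 10⁻¹¹ m = 55.7 pm.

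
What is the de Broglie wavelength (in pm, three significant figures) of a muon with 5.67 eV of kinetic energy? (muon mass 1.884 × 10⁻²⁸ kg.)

λ = 35.8 pm

KE = 5.67 eV = 9.083 × 10⁻¹⁹ J.
p = √(2mKE) = √(2 × 1.884 × 10⁻²⁸ × 9.083 × 10⁻¹⁹) = 1.850 × 10⁻²³ kg·m/s.
λ = h/p = 6.626 × 10⁻³⁴ / 1.850 × 10⁻²³ = 3.58 × 10⁻¹¹ m = 35.8 pm.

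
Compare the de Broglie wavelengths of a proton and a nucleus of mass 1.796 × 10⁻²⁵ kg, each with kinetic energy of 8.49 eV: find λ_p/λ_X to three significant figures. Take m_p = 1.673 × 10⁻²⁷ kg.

λ_p/λ_X = 10.4

At fixed KE, p = √(2mKE) so λ = h/p ∝ 1/√m.
λ_p/λ_X = √(m_X/m_p) = √(1.796 × 10⁻²⁵/1.673 × 10⁻²⁷) = √(107.4) = 10.4.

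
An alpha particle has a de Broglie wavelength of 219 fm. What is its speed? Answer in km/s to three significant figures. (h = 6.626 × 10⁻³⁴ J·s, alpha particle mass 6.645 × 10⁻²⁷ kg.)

p = h/λ = 6.626 × 10⁻³⁴ / 2.190 × 10⁻¹³ = 3.026 × 10⁻²¹ kg·m/s.
v = p/m = 3.026 × 10⁻²¹ / 6.645 × 10⁻²⁷ = 4.55 × 10⁵ m/s = 455 km/s.

v = 455 km/s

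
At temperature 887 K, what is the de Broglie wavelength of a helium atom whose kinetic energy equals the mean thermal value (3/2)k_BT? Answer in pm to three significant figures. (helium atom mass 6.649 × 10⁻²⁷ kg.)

KE = (3/2)k_BT = 1.5 × 1.381 × 10⁻²³ × 887 = 1.837 × 10⁻²⁰ J.
p = √(2mKE) = √(2 × 6.649 × 10⁻²⁷ × 1.837 × 10⁻²⁰) = 1.563 × 10⁻²³ kg·m/s.
λ = h/p = 4.24 × 10⁻¹¹ m = 42.4 pm.

λ = 42.4 pm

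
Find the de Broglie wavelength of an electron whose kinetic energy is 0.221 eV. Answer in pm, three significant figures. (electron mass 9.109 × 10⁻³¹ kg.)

λ = 2610 pm

KE = 0.221 eV = 3.540 × 10⁻²⁰ J.
p = √(2mKE) = √(2 × 9.109 × 10⁻³¹ × 3.540 × 10⁻²⁰) = 2.540 × 10⁻²⁵ kg·m/s.
λ = h/p = 6.626 × 10⁻³⁴ / 2.540 × 10⁻²⁵ = 2.61 × 10⁻⁹ m = 2610 pm.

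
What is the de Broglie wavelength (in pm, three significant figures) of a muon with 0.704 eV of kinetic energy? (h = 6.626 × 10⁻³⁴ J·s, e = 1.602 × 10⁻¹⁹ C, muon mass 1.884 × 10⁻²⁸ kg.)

KE = 0.704 eV = 1.128 × 10⁻¹⁹ J.
p = √(2mKE) = √(2 × 1.884 × 10⁻²⁸ × 1.128 × 10⁻¹⁹) = 6.519 × 10⁻²⁴ kg·m/s.
λ = h/p = 6.626 × 10⁻³⁴ / 6.519 × 10⁻²⁴ = 1.02 × 10⁻¹⁰ m = 102 pm.

λ = 102 pm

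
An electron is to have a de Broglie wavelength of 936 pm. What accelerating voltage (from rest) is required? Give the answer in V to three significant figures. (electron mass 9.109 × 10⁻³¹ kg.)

p = h/λ = 6.626 × 10⁻³⁴ / 9.360 × 10⁻¹⁰ = 7.079 × 10⁻²⁵ kg·m/s.
KE = p²/(2m) = 2.751 × 10⁻¹⁹ J.
V = KE/e = 2.751 × 10⁻¹⁹ / (1.602 × 10⁻¹⁹) = 1.72 V.

V = 1.72 V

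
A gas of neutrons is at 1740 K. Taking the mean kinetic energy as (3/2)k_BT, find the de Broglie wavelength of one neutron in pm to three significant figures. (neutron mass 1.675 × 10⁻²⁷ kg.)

λ = 60.3 pm

KE = (3/2)k_BT = 1.5 × 1.381 × 10⁻²³ × 1740 = 3.604 × 10⁻²⁰ J.
p = √(2mKE) = √(2 × 1.675 × 10⁻²⁷ × 3.604 × 10⁻²⁰) = 1.099 × 10⁻²³ kg·m/s.
λ = h/p = 6.03 × 10⁻¹¹ m = 60.3 pm.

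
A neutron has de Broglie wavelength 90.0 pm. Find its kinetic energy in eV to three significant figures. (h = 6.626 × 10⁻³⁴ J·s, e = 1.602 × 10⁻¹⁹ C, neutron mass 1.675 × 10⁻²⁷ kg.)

p = h/λ = 6.626 × 10⁻³⁴ / 9.000 × 10⁻¹¹ = 7.362 × 10⁻²⁴ kg·m/s.
KE = p²/(2m) = (7.362 × 10⁻²⁴)² / (2 × 1.675 × 10⁻²⁷) = 1.618 × 10⁻²⁰ J = 0.101 eV.

KE = 0.101 eV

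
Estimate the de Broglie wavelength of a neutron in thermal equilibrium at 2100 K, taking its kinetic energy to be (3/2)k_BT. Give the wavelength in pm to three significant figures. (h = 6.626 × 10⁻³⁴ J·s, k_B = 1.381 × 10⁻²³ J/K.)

λ = 54.9 pm

KE = (3/2)k_BT = 1.5 × 1.381 × 10⁻²³ × 2100 = 4.350 × 10⁻²⁰ J.
p = √(2mKE) = √(2 × 1.675 × 10⁻²⁷ × 4.350 × 10⁻²⁰) = 1.207 × 10⁻²³ kg·m/s.
λ = h/p = 5.49 × 10⁻¹¹ m = 54.9 pm.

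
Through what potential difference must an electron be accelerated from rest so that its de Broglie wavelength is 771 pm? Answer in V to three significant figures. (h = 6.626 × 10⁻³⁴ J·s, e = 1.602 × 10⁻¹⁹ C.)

V = 2.53 V

p = h/λ = 6.626 × 10⁻³⁴ / 7.710 × 10⁻¹⁰ = 8.594 × 10⁻²⁵ kg·m/s.
KE = p²/(2m) = 4.054 × 10⁻¹⁹ J.
V = KE/e = 4.054 × 10⁻¹⁹ / (1.602 × 10⁻¹⁹) = 2.53 V.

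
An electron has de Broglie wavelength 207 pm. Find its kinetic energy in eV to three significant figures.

KE = 35.1 eV

p = h/λ = 6.626 × 10⁻³⁴ / 2.070 × 10⁻¹⁰ = 3.201 × 10⁻²⁴ kg·m/s.
KE = p²/(2m) = (3.201 × 10⁻²⁴)² / (2 × 9.109 × 10⁻³¹) = 5.624 × 10⁻¹⁸ J = 35.1 eV.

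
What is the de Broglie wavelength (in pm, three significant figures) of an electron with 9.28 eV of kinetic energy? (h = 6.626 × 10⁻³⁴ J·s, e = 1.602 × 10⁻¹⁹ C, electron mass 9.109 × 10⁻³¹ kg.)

KE = 9.28 eV = 1.487 × 10⁻¹⁸ J.
p = √(2mKE) = √(2 × 9.109 × 10⁻³¹ × 1.487 × 10⁻¹⁸) = 1.646 × 10⁻²⁴ kg·m/s.
λ = h/p = 6.626 × 10⁻³⁴ / 1.646 × 10⁻²⁴ = 4.03 × 10⁻¹⁰ m = 403 pm.

λ = 403 pm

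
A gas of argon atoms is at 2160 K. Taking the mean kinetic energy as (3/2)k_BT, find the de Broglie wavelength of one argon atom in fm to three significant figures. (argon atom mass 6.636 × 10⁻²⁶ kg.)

λ = 8600 fm

KE = (3/2)k_BT = 1.5 × 1.381 × 10⁻²³ × 2160 = 4.474 × 10⁻²⁰ J.
p = √(2mKE) = √(2 × 6.636 × 10⁻²⁶ × 4.474 × 10⁻²⁰) = 7.706 × 10⁻²³ kg·m/s.
λ = h/p = 8.60 × 10⁻¹² m = 8600 fm.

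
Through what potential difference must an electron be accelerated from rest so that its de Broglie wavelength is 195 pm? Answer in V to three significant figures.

p = h/λ = 6.626 × 10⁻³⁴ / 1.950 × 10⁻¹⁰ = 3.398 × 10⁻²⁴ kg·m/s.
KE = p²/(2m) = 6.338 × 10⁻¹⁸ J.
V = KE/e = 6.338 × 10⁻¹⁸ / (1.602 × 10⁻¹⁹) = 39.6 V.

V = 39.6 V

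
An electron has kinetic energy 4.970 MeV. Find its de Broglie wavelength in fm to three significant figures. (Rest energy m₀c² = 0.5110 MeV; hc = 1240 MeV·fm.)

λ = 227 fm

Total energy E = KE + m₀c² = 4.970 + 0.5110 = 5.4810 MeV.
(pc)² = E² − (m₀c²)² = (5.4810)² − (0.5110)² = 29.78 MeV², so pc = 5.457 MeV.
λ = hc/(pc) = 1240 MeV·fm / 5.457 MeV = 227 fm.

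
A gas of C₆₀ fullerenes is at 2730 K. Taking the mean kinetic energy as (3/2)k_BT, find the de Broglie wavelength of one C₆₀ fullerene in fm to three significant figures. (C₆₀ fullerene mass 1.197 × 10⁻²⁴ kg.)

λ = 1800 fm

KE = (3/2)k_BT = 1.5 × 1.381 × 10⁻²³ × 2730 = 5.655 × 10⁻²⁰ J.
p = √(2mKE) = √(2 × 1.197 × 10⁻²⁴ × 5.655 × 10⁻²⁰) = 3.679 × 10⁻²² kg·m/s.
λ = h/p = 1.80 × 10⁻¹² m = 1800 fm.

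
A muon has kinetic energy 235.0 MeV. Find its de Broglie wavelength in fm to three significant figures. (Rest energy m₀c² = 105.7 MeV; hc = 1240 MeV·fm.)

Total energy E = KE + m₀c² = 235.0 + 105.7 = 340.7 MeV.
(pc)² = E² − (m₀c²)² = (340.7)² − (105.7)² = 1.049 × 10⁵ MeV², so pc = 323.9 MeV.
λ = hc/(pc) = 1240 MeV·fm / 323.9 MeV = 3.83 fm.

λ = 3.83 fm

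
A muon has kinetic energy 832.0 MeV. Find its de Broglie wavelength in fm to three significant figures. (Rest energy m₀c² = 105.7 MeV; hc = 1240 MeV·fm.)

λ = 1.33 fm

Total energy E = KE + m₀c² = 832.0 + 105.7 = 937.7 MeV.
(pc)² = E² − (m₀c²)² = (937.7)² − (105.7)² = 8.681 × 10⁵ MeV², so pc = 931.7 MeV.
λ = hc/(pc) = 1240 MeV·fm / 931.7 MeV = 1.33 fm.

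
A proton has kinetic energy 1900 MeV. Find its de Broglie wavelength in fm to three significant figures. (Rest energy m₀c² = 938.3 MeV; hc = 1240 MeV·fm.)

Total energy E = KE + m₀c² = 1900 + 938.3 = 2838.3 MeV.
(pc)² = E² − (m₀c²)² = (2838.3)² − (938.3)² = 7.176 × 10⁶ MeV², so pc = 2679 MeV.
λ = hc/(pc) = 1240 MeV·fm / 2679 MeV = 0.463 fm.

λ = 0.463 fm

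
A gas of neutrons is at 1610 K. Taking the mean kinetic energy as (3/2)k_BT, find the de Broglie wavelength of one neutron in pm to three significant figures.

KE = (3/2)k_BT = 1.5 × 1.381 × 10⁻²³ × 1610 = 3.335 × 10⁻²⁰ J.
p = √(2mKE) = √(2 × 1.675 × 10⁻²⁷ × 3.335 × 10⁻²⁰) = 1.057 × 10⁻²³ kg·m/s.
λ = h/p = 6.27 × 10⁻¹¹ m = 62.7 pm.

λ = 62.7 pm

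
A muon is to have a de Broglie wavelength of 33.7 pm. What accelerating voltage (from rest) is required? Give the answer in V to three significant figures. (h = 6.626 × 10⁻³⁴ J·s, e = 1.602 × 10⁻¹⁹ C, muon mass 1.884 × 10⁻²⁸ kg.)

p = h/λ = 6.626 × 10⁻³⁴ / 3.370 × 10⁻¹¹ = 1.966 × 10⁻²³ kg·m/s.
KE = p²/(2m) = 1.026 × 10⁻¹⁸ J.
V = KE/e = 1.026 × 10⁻¹⁸ / (1.602 × 10⁻¹⁹) = 6.40 V.

V = 6.40 V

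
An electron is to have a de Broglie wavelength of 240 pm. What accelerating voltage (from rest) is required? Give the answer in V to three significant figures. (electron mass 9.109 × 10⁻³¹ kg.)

V = 26.1 V

p = h/λ = 6.626 × 10⁻³⁴ / 2.400 × 10⁻¹⁰ = 2.761 × 10⁻²⁴ kg·m/s.
KE = p²/(2m) = 4.184 × 10⁻¹⁸ J.
V = KE/e = 4.184 × 10⁻¹⁸ / (1.602 × 10⁻¹⁹) = 26.1 V.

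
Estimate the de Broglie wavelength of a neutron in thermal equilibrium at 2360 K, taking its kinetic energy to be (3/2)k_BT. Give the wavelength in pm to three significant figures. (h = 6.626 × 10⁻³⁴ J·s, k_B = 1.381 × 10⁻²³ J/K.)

λ = 51.8 pm

KE = (3/2)k_BT = 1.5 × 1.381 × 10⁻²³ × 2360 = 4.889 × 10⁻²⁰ J.
p = √(2mKE) = √(2 × 1.675 × 10⁻²⁷ × 4.889 × 10⁻²⁰) = 1.280 × 10⁻²³ kg·m/s.
λ = h/p = 5.18 × 10⁻¹¹ m = 51.8 pm.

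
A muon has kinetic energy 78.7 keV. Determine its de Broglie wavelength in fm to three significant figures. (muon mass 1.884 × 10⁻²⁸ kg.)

λ = 304 fm

KE = 78.7 keV = 1.261 × 10⁻¹⁴ J.
p = √(2mKE) = √(2 × 1.884 × 10⁻²⁸ × 1.261 × 10⁻¹⁴) = 2.180 × 10⁻²¹ kg·m/s.
λ = h/p = 6.626 × 10⁻³⁴ / 2.180 × 10⁻²¹ = 3.04 × 10⁻¹³ m = 304 fm.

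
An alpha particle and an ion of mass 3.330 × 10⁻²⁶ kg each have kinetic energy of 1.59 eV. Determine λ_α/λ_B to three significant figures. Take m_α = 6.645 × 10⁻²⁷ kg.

At fixed KE, p = √(2mKE) so λ = h/p ∝ 1/√m.
λ_α/λ_B = √(m_B/m_α) = √(3.330 × 10⁻²⁶/6.645 × 10⁻²⁷) = √(5.011) = 2.24.

λ_α/λ_B = 2.24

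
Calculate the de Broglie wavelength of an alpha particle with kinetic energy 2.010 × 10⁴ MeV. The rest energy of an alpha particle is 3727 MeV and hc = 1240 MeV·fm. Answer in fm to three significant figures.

λ = 0.0527 fm

Total energy E = KE + m₀c² = 2.010 × 10⁴ + 3727 = 23827 MeV.
(pc)² = E² − (m₀c²)² = (23827)² − (3727)² = 5.538 × 10⁸ MeV², so pc = 2.353 × 10⁴ MeV.
λ = hc/(pc) = 1240 MeV·fm / 2.353 × 10⁴ MeV = 0.0527 fm.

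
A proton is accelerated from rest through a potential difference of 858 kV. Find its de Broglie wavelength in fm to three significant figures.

KE = eV = 1.602 × 10⁻¹⁹ × 8.580 × 10⁵ = 1.375 × 10⁻¹³ J.
p = √(2mKE) = √(2 × 1.673 × 10⁻²⁷ × 1.375 × 10⁻¹³) = 2.145 × 10⁻²⁰ kg·m/s.
λ = h/p = 6.626 × 10⁻³⁴ / 2.145 × 10⁻²⁰ = 3.09 × 10⁻¹⁴ m = 30.9 fm.

λ = 30.9 fm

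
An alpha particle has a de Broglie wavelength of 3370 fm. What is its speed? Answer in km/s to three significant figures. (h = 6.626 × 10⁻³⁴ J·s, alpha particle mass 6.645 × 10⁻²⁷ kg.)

p = h/λ = 6.626 × 10⁻³⁴ / 3.370 × 10⁻¹² = 1.966 × 10⁻²² kg·m/s.
v = p/m = 1.966 × 10⁻²² / 6.645 × 10⁻²⁷ = 2.96 × 10⁴ m/s = 29.6 km/s.

v = 29.6 km/s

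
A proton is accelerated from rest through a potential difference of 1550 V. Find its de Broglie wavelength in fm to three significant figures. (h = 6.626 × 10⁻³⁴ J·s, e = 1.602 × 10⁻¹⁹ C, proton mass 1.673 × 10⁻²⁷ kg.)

KE = eV = 1.602 × 10⁻¹⁹ × 1550 = 2.483 × 10⁻¹⁶ J.
p = √(2mKE) = √(2 × 1.673 × 10⁻²⁷ × 2.483 × 10⁻¹⁶) = 9.115 × 10⁻²² kg·m/s.
λ = h/p = 6.626 × 10⁻³⁴ / 9.115 × 10⁻²² = 7.27 × 10⁻¹³ m = 727 fm.

λ = 727 fm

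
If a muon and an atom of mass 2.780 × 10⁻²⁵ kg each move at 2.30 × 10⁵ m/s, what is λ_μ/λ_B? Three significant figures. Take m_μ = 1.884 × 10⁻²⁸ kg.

λ_μ/λ_B = 1480

At fixed v, p = mv so λ = h/(mv) ∝ 1/m.
λ_μ/λ_B = m_B/m_μ = 2.780 × 10⁻²⁵/1.884 × 10⁻²⁸ = 1480.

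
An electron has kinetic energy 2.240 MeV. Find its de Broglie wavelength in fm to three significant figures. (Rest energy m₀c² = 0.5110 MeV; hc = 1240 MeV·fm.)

Total energy E = KE + m₀c² = 2.240 + 0.5110 = 2.7510 MeV.
(pc)² = E² − (m₀c²)² = (2.7510)² − (0.5110)² = 7.307 MeV², so pc = 2.703 MeV.
λ = hc/(pc) = 1240 MeV·fm / 2.703 MeV = 459 fm.

λ = 459 fm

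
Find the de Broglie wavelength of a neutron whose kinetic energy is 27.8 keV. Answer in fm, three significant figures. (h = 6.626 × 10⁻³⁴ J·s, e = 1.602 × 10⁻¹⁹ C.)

λ = 172 fm

KE = 27.8 keV = 4.454 × 10⁻¹⁵ J.
p = √(2mKE) = √(2 × 1.675 × 10⁻²⁷ × 4.454 × 10⁻¹⁵) = 3.863 × 10⁻²¹ kg·m/s.
λ = h/p = 6.626 × 10⁻³⁴ / 3.863 × 10⁻²¹ = 1.72 × 10⁻¹³ m = 172 fm.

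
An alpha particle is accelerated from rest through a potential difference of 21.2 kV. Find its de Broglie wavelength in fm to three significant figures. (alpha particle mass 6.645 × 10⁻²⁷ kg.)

KE = 2eV = 2 × 1.602 × 10⁻¹⁹ × 2.120 × 10⁴ = 6.792 × 10⁻¹⁵ J.
p = √(2mKE) = √(2 × 6.645 × 10⁻²⁷ × 6.792 × 10⁻¹⁵) = 9.501 × 10⁻²¹ kg·m/s.
λ = h/p = 6.626 × 10⁻³⁴ / 9.501 × 10⁻²¹ = 6.97 × 10⁻¹⁴ m = 69.7 fm.

λ = 69.7 fm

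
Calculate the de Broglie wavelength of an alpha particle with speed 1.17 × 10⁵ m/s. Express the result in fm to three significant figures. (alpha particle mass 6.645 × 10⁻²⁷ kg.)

λ = 852 fm

p = mv = 6.645 × 10⁻²⁷ × 1.17 × 10⁵ = 7.775 × 10⁻²² kg·m/s.
λ = h/p = 6.626 × 10⁻³⁴ / 7.775 × 10⁻²² = 8.52 × 10⁻¹³ m = 852 fm.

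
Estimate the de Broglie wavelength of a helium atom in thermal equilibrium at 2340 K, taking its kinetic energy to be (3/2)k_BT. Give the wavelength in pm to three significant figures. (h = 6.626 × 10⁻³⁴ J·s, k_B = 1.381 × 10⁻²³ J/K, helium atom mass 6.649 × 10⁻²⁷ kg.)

KE = (3/2)k_BT = 1.5 × 1.381 × 10⁻²³ × 2340 = 4.847 × 10⁻²⁰ J.
p = √(2mKE) = √(2 × 6.649 × 10⁻²⁷ × 4.847 × 10⁻²⁰) = 2.539 × 10⁻²³ kg·m/s.
λ = h/p = 2.61 × 10⁻¹¹ m = 26.1 pm.

λ = 26.1 pm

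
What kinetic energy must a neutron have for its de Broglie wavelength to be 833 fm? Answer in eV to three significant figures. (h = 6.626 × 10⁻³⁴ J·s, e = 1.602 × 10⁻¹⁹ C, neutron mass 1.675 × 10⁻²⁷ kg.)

p = h/λ = 6.626 × 10⁻³⁴ / 8.330 × 10⁻¹³ = 7.954 × 10⁻²² kg·m/s.
KE = p²/(2m) = (7.954 × 10⁻²²)² / (2 × 1.675 × 10⁻²⁷) = 1.889 × 10⁻¹⁶ J = 1180 eV.

KE = 1180 eV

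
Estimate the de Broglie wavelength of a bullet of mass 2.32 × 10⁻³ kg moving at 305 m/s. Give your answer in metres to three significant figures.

λ = 9.36 × 10⁻³⁴ m

p = mv = 2.32 × 10⁻³ × 305 = 7.076 × 10⁻¹ kg·m/s.
λ = h/p = 6.626 × 10⁻³⁴ / 7.076 × 10⁻¹ = 9.36 × 10⁻³⁴ m.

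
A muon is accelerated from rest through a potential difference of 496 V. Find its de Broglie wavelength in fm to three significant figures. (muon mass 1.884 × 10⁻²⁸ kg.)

KE = eV = 1.602 × 10⁻¹⁹ × 496.0 = 7.946 × 10⁻¹⁷ J.
p = √(2mKE) = √(2 × 1.884 × 10⁻²⁸ × 7.946 × 10⁻¹⁷) = 1.730 × 10⁻²² kg·m/s.
λ = h/p = 6.626 × 10⁻³⁴ / 1.730 × 10⁻²² = 3.83 × 10⁻¹² m = 3830 fm.

λ = 3830 fm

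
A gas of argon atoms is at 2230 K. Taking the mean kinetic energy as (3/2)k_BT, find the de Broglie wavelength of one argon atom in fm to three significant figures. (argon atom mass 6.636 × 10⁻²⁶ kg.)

KE = (3/2)k_BT = 1.5 × 1.381 × 10⁻²³ × 2230 = 4.619 × 10⁻²⁰ J.
p = √(2mKE) = √(2 × 6.636 × 10⁻²⁶ × 4.619 × 10⁻²⁰) = 7.830 × 10⁻²³ kg·m/s.
λ = h/p = 8.46 × 10⁻¹² m = 8460 fm.

λ = 8460 fm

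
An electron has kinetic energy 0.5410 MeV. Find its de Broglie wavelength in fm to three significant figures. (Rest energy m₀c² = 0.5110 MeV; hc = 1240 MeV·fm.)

Total energy E = KE + m₀c² = 0.5410 + 0.5110 = 1.0520 MeV.
(pc)² = E² − (m₀c²)² = (1.0520)² − (0.5110)² = 0.8456 MeV², so pc = 0.9196 MeV.
λ = hc/(pc) = 1240 MeV·fm / 0.9196 MeV = 1350 fm.

λ = 1350 fm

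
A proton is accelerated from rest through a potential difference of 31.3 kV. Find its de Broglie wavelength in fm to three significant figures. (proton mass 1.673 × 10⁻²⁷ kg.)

KE = eV = 1.602 × 10⁻¹⁹ × 3.130 × 10⁴ = 5.014 × 10⁻¹⁵ J.
p = √(2mKE) = √(2 × 1.673 × 10⁻²⁷ × 5.014 × 10⁻¹⁵) = 4.096 × 10⁻²¹ kg·m/s.
λ = h/p = 6.626 × 10⁻³⁴ / 4.096 × 10⁻²¹ = 1.62 × 10⁻¹³ m = 162 fm.

λ = 162 fm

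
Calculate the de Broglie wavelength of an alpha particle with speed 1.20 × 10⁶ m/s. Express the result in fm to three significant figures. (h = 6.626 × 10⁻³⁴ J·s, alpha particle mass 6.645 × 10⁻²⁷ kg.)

λ = 83.1 fm

p = mv = 6.645 × 10⁻²⁷ × 1.20 × 10⁶ = 7.974 × 10⁻²¹ kg·m/s.
λ = h/p = 6.626 × 10⁻³⁴ / 7.974 × 10⁻²¹ = 8.31 × 10⁻¹⁴ m = 83.1 fm.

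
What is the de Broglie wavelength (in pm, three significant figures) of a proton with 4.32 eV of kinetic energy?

KE = 4.32 eV = 6.921 × 10⁻¹⁹ J.
p = √(2mKE) = √(2 × 1.673 × 10⁻²⁷ × 6.921 × 10⁻¹⁹) = 4.812 × 10⁻²³ kg·m/s.
λ = h/p = 6.626 × 10⁻³⁴ / 4.812 × 10⁻²³ = 1.38 × 10⁻¹¹ m = 13.8 pm.

λ = 13.8 pm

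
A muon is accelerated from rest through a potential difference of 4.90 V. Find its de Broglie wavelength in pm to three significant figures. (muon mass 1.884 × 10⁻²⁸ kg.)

KE = eV = 1.602 × 10⁻¹⁹ × 4.900 = 7.850 × 10⁻¹⁹ J.
p = √(2mKE) = √(2 × 1.884 × 10⁻²⁸ × 7.850 × 10⁻¹⁹) = 1.720 × 10⁻²³ kg·m/s.
λ = h/p = 6.626 × 10⁻³⁴ / 1.720 × 10⁻²³ = 3.85 × 10⁻¹¹ m = 38.5 pm.

λ = 38.5 pm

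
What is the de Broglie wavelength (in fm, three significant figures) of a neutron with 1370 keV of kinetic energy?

λ = 24.4 fm

KE = 1370 keV = 2.195 × 10⁻¹³ J.
p = √(2mKE) = √(2 × 1.675 × 10⁻²⁷ × 2.195 × 10⁻¹³) = 2.712 × 10⁻²⁰ kg·m/s.
λ = h/p = 6.626 × 10⁻³⁴ / 2.712 × 10⁻²⁰ = 2.44 × 10⁻¹⁴ m = 24.4 fm.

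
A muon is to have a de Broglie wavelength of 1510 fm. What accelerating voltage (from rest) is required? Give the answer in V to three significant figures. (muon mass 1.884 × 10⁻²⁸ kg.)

V = 3190 V

p = h/λ = 6.626 × 10⁻³⁴ / 1.510 × 10⁻¹² = 4.388 × 10⁻²² kg·m/s.
KE = p²/(2m) = 5.110 × 10⁻¹⁶ J.
V = KE/e = 5.110 × 10⁻¹⁶ / (1.602 × 10⁻¹⁹) = 3190 V.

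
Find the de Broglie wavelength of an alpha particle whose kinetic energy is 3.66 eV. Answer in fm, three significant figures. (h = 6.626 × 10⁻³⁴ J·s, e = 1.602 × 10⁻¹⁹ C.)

λ = 7510 fm

KE = 3.66 eV = 5.863 × 10⁻¹⁹ J.
p = √(2mKE) = √(2 × 6.645 × 10⁻²⁷ × 5.863 × 10⁻¹⁹) = 8.827 × 10⁻²³ kg·m/s.
λ = h/p = 6.626 × 10⁻³⁴ / 8.827 × 10⁻²³ = 7.51 × 10⁻¹² m = 7510 fm.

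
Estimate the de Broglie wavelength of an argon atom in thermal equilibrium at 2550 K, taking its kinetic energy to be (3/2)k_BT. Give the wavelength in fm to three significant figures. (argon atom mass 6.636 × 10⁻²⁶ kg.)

λ = 7910 fm

KE = (3/2)k_BT = 1.5 × 1.381 × 10⁻²³ × 2550 = 5.282 × 10⁻²⁰ J.
p = √(2mKE) = √(2 × 6.636 × 10⁻²⁶ × 5.282 × 10⁻²⁰) = 8.373 × 10⁻²³ kg·m/s.
λ = h/p = 7.91 × 10⁻¹² m = 7910 fm.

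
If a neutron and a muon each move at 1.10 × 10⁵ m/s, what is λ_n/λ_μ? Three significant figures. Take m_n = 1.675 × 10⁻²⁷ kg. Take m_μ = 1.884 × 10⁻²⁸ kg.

At fixed v, p = mv so λ = h/(mv) ∝ 1/m.
λ_n/λ_μ = m_μ/m_n = 1.884 × 10⁻²⁸/1.675 × 10⁻²⁷ = 0.112.

λ_n/λ_μ = 0.112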